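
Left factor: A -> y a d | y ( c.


Common prefix: 'y'
Factored: A -> y A', A' -> a d | ( c


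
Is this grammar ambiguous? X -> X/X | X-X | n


'n/n-n' has two parse trees (no precedence encoded between / and -)
Ambiguous


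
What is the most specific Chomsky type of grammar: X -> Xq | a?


Left-linear: every RHS is a terminal or one nonterminal followed by a terminal
Classification: Type 3 (Regular)


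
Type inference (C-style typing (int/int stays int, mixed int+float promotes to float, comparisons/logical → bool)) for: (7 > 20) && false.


Operand types: bool && bool
Rule: logical operators take bool operands and yield bool
Result type: bool


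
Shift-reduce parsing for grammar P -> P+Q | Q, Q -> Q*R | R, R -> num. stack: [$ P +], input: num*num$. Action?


no handle ('P+' is not any RHS); shift 'num'
Action: shift


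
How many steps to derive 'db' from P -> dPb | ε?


Derivation: P => dPb => db
Steps: 2


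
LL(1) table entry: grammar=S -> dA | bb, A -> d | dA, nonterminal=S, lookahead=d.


For [S, d]: 'd' ∈ FIRST(dA)
Entry: S -> dA


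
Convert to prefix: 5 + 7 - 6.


left-to-right (same/higher precedence on left): tree is (- (+ 5 7) 6)
Prefix: - + 5 7 6


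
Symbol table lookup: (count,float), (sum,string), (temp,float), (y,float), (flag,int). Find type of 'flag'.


Lookup 'flag' → type int


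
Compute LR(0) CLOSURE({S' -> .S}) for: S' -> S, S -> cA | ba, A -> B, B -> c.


Start: S' -> .S
For each item with dot before a nonterminal B, add B -> .γ for every B-production
Closure: [S' -> .S, S -> .cA, S -> .ba]


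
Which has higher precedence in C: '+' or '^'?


'+' is additive (level 9); '^' is bitwise XOR (level 4)
Higher level binds tighter
'+' has higher precedence than '^'


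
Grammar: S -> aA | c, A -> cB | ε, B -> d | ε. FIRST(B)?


Per alternative of B: FIRST(d) = {d}; FIRST(ε) = {ε}
FIRST(B) = {d, ε}


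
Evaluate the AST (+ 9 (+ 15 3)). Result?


Evaluate inner: (+ 15 3) = 18
Evaluate root: (+ 9 18) = 27
Result: 27


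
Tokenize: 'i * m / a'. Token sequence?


Scan left to right, longest-match per lexeme
Tokens: ID(i), OP(*), ID(m), OP(/), ID(a)


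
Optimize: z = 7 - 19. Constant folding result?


7 - 19 = -12 at compile time
Optimized: z = -12


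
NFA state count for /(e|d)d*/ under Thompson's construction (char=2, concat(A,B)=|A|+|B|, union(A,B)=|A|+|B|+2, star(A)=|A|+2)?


Syntax tree has 3 char leaf(s), 1 union(s), 1 star(s)
chars contribute 3×2 = 6; each union adds +2; each star adds +2
Total: 6 + 2 + 2 = 10 states


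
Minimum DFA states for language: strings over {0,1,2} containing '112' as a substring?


KMP-style automaton: 3 progress states + 1 absorbing accept = 4
Minimal DFA: 4 states


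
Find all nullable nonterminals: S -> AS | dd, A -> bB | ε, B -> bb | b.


A nonterminal is nullable iff some alternative derives ε (directly, or every symbol in it is nullable)
Nullable: {A}


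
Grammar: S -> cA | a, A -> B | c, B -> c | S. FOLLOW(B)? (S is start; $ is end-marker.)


$ ∈ FOLLOW(S). For each A -> αBβ: add FIRST(β)\{ε} to FOLLOW(B); if β nullable, add FOLLOW(A).
FOLLOW(B) = {$}


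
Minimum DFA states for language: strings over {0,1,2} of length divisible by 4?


Track length mod 4: states 0..3, accept at 0
Minimal DFA: 4 states


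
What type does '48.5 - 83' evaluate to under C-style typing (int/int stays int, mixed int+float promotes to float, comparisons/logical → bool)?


Operand types: float - int
Rule: mixed int/float promotes to float; int/int stays int
Result type: float


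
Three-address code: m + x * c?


Break into single-operator statements:
t1 = x * c
t2 = m + t1


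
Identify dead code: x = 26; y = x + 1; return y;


x is read by y's definition; y is returned
No dead code


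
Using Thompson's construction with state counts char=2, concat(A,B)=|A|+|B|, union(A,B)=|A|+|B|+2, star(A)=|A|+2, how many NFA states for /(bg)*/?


Syntax tree has 2 char leaf(s), 0 union(s), 1 star(s)
chars contribute 2×2 = 4; each union adds +2; each star adds +2
Total: 4 + 0 + 2 = 6 states


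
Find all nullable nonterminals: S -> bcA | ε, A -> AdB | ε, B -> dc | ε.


A nonterminal is nullable iff some alternative derives ε (directly, or every symbol in it is nullable)
Nullable: {A, B, S}


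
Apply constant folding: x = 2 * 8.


2 * 8 = 16 at compile time
Optimized: x = 16


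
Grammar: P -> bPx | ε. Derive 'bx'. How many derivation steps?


Derivation: P => bPx => bx
Steps: 2


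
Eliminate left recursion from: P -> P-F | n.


Left-recursive alternatives: P-F; non-recursive: n
Introduce P': P -> nP', P' -> -FP' | ε


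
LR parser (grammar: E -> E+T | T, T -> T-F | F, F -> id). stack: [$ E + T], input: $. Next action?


handle 'E+T' on top; lookahead ∈ FOLLOW(E) = {+, $}
Action: reduce (E -> E+T)


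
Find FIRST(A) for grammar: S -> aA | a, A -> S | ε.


Per alternative of A: FIRST(S) = {a}; FIRST(ε) = {ε}
FIRST(A) = {a, ε}


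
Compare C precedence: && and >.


'>' is relational (level 7); '&&' is logical AND (level 2)
Higher level binds tighter
'>' has higher precedence than '&&'


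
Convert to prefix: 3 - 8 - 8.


left-to-right (same/higher precedence on left): tree is (- (- 3 8) 8)
Prefix: - - 3 8 8


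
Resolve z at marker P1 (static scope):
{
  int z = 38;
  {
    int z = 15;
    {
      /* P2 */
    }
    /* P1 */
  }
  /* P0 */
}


z declared in the same block as P1
z = 15


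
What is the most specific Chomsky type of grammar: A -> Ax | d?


Left-linear: every RHS is a terminal or one nonterminal followed by a terminal
Classification: Type 3 (Regular)


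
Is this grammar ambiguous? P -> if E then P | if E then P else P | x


dangling else: 'if E then if E then x else x' parses two ways
Ambiguous


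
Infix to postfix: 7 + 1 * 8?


* has higher precedence, evaluate 1*8 first
Postfix: 7 1 8 * +


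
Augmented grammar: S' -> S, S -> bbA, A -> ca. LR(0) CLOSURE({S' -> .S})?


Start: S' -> .S
For each item with dot before a nonterminal B, add B -> .γ for every B-production
Closure: [S' -> .S, S -> .bbA]


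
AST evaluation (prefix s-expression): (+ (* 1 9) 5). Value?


Evaluate inner: (* 1 9) = 9
Evaluate root: (+ 9 5) = 14
Result: 14


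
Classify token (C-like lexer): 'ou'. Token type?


Pattern: letter/underscore followed by alphanumerics, not a keyword
Type: IDENTIFIER


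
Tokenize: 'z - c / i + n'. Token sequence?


Scan left to right, longest-match per lexeme
Tokens: ID(z), OP(-), ID(c), OP(/), ID(i), OP(+), ID(n)


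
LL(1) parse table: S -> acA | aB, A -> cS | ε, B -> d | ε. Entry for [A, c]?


For [A, c]: 'c' ∈ FIRST(cS)
Entry: A -> cS


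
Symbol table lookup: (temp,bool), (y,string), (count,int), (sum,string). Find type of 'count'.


Lookup 'count' → type int


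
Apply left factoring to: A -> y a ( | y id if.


Common prefix: 'y'
Factored: A -> y A', A' -> a ( | id if


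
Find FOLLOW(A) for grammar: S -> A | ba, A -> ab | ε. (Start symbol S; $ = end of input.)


$ ∈ FOLLOW(S). For each A -> αBβ: add FIRST(β)\{ε} to FOLLOW(B); if β nullable, add FOLLOW(A).
FOLLOW(A) = {$}


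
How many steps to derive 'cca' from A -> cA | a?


Derivation: A => cA => ccA => cca
Steps: 3


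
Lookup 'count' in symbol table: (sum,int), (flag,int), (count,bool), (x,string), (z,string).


Lookup 'count' → type bool


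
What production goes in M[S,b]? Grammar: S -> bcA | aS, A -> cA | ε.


For [S, b]: 'b' ∈ FIRST(bcA)
Entry: S -> bcA


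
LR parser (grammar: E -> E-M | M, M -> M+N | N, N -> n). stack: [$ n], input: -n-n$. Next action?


'n' on top is the handle for N -> n
Action: reduce (N -> n)


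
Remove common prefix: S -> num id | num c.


Common prefix: 'num'
Factored: S -> num S', S' -> id | c


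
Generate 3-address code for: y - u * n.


Break into single-operator statements:
t1 = u * n
t2 = y - t1


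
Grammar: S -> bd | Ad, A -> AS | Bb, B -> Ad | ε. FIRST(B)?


Per alternative of B: FIRST(Ad) = {b}; FIRST(ε) = {ε}
FIRST(B) = {b, ε}


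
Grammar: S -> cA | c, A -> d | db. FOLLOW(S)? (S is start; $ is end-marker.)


$ ∈ FOLLOW(S). For each A -> αBβ: add FIRST(β)\{ε} to FOLLOW(B); if β nullable, add FOLLOW(A).
FOLLOW(S) = {$}


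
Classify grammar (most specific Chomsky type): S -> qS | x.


Right-linear: every RHS is a terminal or a terminal followed by one nonterminal
Classification: Type 3 (Regular)


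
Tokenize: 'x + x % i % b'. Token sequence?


Scan left to right, longest-match per lexeme
Tokens: ID(x), OP(+), ID(x), OP(%), ID(i), OP(%), ID(b)


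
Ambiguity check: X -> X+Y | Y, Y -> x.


precedence layered via separate nonterminal Y: deterministic
Unambiguous


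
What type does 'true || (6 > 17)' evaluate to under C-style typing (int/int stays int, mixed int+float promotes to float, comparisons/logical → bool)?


Operand types: bool || bool
Rule: logical operators take bool operands and yield bool
Result type: bool


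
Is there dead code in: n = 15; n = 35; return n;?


first assignment to n is overwritten before any read
Dead: 'n = 15'


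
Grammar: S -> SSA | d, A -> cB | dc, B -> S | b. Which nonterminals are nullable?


A nonterminal is nullable iff some alternative derives ε (directly, or every symbol in it is nullable)
Nullable: {}


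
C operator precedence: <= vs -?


'-' is additive (level 9); '<=' is relational (level 7)
Higher level binds tighter
'-' has higher precedence than '<='


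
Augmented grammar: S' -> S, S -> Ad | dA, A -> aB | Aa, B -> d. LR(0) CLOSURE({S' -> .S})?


Start: S' -> .S
For each item with dot before a nonterminal B, add B -> .γ for every B-production
Closure: [S' -> .S, S -> .Ad, S -> .dA, A -> .aB, A -> .Aa]


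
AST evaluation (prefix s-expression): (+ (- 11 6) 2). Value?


Evaluate inner: (- 11 6) = 5
Evaluate root: (+ 5 2) = 7
Result: 7


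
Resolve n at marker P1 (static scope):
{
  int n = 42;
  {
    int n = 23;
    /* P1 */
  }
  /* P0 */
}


n declared in the same block as P1
n = 23


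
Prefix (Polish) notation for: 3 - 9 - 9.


left-to-right (same/higher precedence on left): tree is (- (- 3 9) 9)
Prefix: - - 3 9 9


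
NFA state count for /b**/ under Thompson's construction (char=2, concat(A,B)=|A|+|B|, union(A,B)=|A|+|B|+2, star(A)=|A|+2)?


Syntax tree has 1 char leaf(s), 0 union(s), 2 star(s)
chars contribute 1×2 = 2; each union adds +2; each star adds +2
Total: 2 + 0 + 4 = 6 states


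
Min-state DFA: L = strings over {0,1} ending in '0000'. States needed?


Track the longest suffix of input matching a prefix of '0000': 5 classes (prefixes of length 0..4)
Minimal DFA: 5 states


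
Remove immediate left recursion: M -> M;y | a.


Left-recursive alternatives: M;y; non-recursive: a
Introduce M': M -> aM', M' -> ;yM' | ε


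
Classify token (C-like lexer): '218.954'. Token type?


Pattern: digits with a decimal point
Type: FLOAT_LITERAL


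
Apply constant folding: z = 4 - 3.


4 - 3 = 1 at compile time
Optimized: z = 1


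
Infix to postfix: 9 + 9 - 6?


Left to right (same or higher precedence on left)
Postfix: 9 9 + 6 -


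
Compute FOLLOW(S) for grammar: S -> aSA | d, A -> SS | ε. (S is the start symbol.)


$ ∈ FOLLOW(S). For each A -> αBβ: add FIRST(β)\{ε} to FOLLOW(B); if β nullable, add FOLLOW(A).
FOLLOW(S) = {$, a, d}


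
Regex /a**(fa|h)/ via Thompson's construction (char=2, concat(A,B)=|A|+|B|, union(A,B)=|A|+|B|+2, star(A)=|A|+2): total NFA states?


Syntax tree has 4 char leaf(s), 1 union(s), 2 star(s)
chars contribute 4×2 = 8; each union adds +2; each star adds +2
Total: 8 + 2 + 4 = 14 states


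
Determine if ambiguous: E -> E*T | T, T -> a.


precedence layered via separate nonterminal T: deterministic
Unambiguous


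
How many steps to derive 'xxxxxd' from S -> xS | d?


Derivation: S => xS => xxS => xxxS => xxxxS => xxxxxS => xxxxxd
Steps: 6


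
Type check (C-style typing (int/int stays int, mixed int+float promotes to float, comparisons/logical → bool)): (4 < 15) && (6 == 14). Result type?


Operand types: bool && bool
Rule: logical operators take bool operands and yield bool
Result type: bool


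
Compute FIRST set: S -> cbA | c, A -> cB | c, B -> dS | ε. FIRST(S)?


Per alternative of S: FIRST(cbA) = {c}; FIRST(c) = {c}
FIRST(S) = {c}


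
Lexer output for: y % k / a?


Scan left to right, longest-match per lexeme
Tokens: ID(y), OP(%), ID(k), OP(/), ID(a)


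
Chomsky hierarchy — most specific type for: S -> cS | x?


Right-linear: every RHS is a terminal or a terminal followed by one nonterminal
Classification: Type 3 (Regular)


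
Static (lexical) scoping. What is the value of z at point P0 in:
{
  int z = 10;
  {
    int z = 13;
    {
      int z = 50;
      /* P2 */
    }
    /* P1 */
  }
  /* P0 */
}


z declared in the same block as P0
z = 10


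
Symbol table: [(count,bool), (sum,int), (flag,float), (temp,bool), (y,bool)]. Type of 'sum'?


Lookup 'sum' → type int


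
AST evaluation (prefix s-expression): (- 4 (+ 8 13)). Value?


Evaluate inner: (+ 8 13) = 21
Evaluate root: (- 4 21) = -17
Result: -17


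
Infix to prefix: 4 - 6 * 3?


'*' binds tighter: tree is (- 4 (* 6 3))
Prefix: - 4 * 6 3


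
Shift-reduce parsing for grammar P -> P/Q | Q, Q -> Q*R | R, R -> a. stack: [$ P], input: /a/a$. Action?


shift '/' to continue P -> P/Q
Action: shift


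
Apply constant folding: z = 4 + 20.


4 + 20 = 24 at compile time
Optimized: z = 24


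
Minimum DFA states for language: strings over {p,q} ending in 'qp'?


Track the longest suffix of input matching a prefix of 'qp': 3 classes (prefixes of length 0..2)
Minimal DFA: 3 states


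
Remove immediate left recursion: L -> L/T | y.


Left-recursive alternatives: L/T; non-recursive: y
Introduce L': L -> yL', L' -> /TL' | ε


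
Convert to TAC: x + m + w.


Break into single-operator statements:
t1 = x + m
t2 = t1 + w


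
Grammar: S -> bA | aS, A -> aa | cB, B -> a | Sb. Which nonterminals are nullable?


A nonterminal is nullable iff some alternative derives ε (directly, or every symbol in it is nullable)
Nullable: {}


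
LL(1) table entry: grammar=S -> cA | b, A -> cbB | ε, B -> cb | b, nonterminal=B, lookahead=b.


For [B, b]: 'b' ∈ FIRST(b)
Entry: B -> b


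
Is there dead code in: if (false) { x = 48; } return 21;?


condition is constant false, so the whole block is unreachable
Dead: 'if (false) { x = 48; }'


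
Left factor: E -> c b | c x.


Common prefix: 'c'
Factored: E -> c E', E' -> b | x


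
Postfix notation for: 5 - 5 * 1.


* has higher precedence, evaluate 5*1 first
Postfix: 5 5 1 * -


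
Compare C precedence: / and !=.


'/' is multiplicative (level 10); '!=' is equality (level 6)
Higher level binds tighter
'/' has higher precedence than '!='


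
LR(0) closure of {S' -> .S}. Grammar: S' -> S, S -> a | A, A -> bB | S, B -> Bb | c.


Start: S' -> .S
For each item with dot before a nonterminal B, add B -> .γ for every B-production
Closure: [S' -> .S, S -> .a, S -> .A, A -> .bB, A -> .S]


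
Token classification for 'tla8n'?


Pattern: letter/underscore followed by alphanumerics, not a keyword
Type: IDENTIFIER


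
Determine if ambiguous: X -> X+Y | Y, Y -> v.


precedence layered via separate nonterminal Y: deterministic
Unambiguous


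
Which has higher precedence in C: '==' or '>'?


'>' is relational (level 7); '==' is equality (level 6)
Higher level binds tighter
'>' has higher precedence than '=='


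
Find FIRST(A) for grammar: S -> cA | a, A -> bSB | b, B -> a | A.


Per alternative of A: FIRST(bSB) = {b}; FIRST(b) = {b}
FIRST(A) = {b}


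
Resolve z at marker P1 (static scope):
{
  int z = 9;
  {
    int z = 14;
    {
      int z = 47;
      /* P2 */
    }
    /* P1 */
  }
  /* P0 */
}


z declared in the same block as P1
z = 14


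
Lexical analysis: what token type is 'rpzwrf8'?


Pattern: letter/underscore followed by alphanumerics, not a keyword
Type: IDENTIFIER


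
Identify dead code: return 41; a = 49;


statement follows a return and is unreachable
Dead: 'a = 49'


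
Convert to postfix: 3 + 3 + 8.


Left to right (same or higher precedence on left)
Postfix: 3 3 + 8 +


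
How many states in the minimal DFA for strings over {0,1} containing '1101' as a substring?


KMP-style automaton: 4 progress states + 1 absorbing accept = 5
Minimal DFA: 5 states


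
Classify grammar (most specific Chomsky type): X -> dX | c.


Right-linear: every RHS is a terminal or a terminal followed by one nonterminal
Classification: Type 3 (Regular)


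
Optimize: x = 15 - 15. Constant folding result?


15 - 15 = 0 at compile time
Optimized: x = 0


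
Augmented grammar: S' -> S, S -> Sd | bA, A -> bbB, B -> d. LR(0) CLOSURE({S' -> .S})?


Start: S' -> .S
For each item with dot before a nonterminal B, add B -> .γ for every B-production
Closure: [S' -> .S, S -> .Sd, S -> .bA]


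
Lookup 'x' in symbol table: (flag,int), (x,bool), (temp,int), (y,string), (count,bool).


Lookup 'x' → type bool


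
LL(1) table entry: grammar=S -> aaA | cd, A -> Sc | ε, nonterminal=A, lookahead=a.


For [A, a]: 'a' ∈ FIRST(Sc)
Entry: A -> Sc


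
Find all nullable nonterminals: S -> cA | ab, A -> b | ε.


A nonterminal is nullable iff some alternative derives ε (directly, or every symbol in it is nullable)
Nullable: {A}


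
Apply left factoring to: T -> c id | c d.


Common prefix: 'c'
Factored: T -> c T', T' -> id | d


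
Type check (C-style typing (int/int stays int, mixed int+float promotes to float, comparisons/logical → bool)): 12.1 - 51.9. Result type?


Operand types: float - float
Rule: mixed int/float promotes to float; int/int stays int
Result type: float


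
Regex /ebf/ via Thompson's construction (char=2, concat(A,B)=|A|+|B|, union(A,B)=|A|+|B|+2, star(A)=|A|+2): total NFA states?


Syntax tree has 3 char leaf(s), 0 union(s), 0 star(s)
chars contribute 3×2 = 6; each union adds +2; each star adds +2
Total: 6 + 0 + 0 = 6 states


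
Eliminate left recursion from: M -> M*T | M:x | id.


Left-recursive alternatives: M*T, M:x; non-recursive: id
Introduce M': M -> idM', M' -> *TM' | :xM' | ε


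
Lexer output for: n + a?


Scan left to right, longest-match per lexeme
Tokens: ID(n), OP(+), ID(a)


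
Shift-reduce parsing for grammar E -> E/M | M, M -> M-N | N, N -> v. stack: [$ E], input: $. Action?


start symbol E on stack, input exhausted
Action: accept


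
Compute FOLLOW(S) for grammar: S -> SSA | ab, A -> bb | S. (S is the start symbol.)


$ ∈ FOLLOW(S). For each A -> αBβ: add FIRST(β)\{ε} to FOLLOW(B); if β nullable, add FOLLOW(A).
FOLLOW(S) = {$, a, b}


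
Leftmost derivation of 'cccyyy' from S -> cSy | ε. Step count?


Derivation: S => cSy => ccSyy => cccSyyy => cccyyy
Steps: 4


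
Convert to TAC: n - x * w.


Break into single-operator statements:
t1 = x * w
t2 = n - t1


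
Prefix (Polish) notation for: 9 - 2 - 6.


left-to-right (same/higher precedence on left): tree is (- (- 9 2) 6)
Prefix: - - 9 2 6


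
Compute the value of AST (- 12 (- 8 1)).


Evaluate inner: (- 8 1) = 7
Evaluate root: (- 12 7) = 5
Result: 5


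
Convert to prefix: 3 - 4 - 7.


left-to-right (same/higher precedence on left): tree is (- (- 3 4) 7)
Prefix: - - 3 4 7


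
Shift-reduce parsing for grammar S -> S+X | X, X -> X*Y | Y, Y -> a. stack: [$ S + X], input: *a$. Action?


'*' can extend X; shift to build X -> X*Y
Action: shift


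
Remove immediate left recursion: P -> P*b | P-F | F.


Left-recursive alternatives: P*b, P-F; non-recursive: F
Introduce P': P -> FP', P' -> *bP' | -FP' | ε


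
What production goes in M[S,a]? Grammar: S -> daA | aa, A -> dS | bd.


For [S, a]: 'a' ∈ FIRST(aa)
Entry: S -> aa


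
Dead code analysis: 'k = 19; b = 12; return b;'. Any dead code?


k is assigned but never read
Dead: 'k = 19'


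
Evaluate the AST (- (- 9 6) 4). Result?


Evaluate inner: (- 9 6) = 3
Evaluate root: (- 3 4) = -1
Result: -1


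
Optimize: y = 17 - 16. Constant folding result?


17 - 16 = 1 at compile time
Optimized: y = 1


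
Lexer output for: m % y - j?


Scan left to right, longest-match per lexeme
Tokens: ID(m), OP(%), ID(y), OP(-), ID(j)


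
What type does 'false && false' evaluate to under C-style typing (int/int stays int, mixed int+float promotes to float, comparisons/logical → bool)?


Operand types: bool && bool
Rule: logical operators take bool operands and yield bool
Result type: bool


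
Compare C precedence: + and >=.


'+' is additive (level 9); '>=' is relational (level 7)
Higher level binds tighter
'+' has higher precedence than '>='


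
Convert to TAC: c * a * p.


Break into single-operator statements:
t1 = c * a
t2 = t1 * p


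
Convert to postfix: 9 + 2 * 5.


* has higher precedence, evaluate 2*5 first
Postfix: 9 2 5 * +


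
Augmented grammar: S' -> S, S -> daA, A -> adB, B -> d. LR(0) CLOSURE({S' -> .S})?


Start: S' -> .S
For each item with dot before a nonterminal B, add B -> .γ for every B-production
Closure: [S' -> .S, S -> .daA]


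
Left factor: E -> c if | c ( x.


Common prefix: 'c'
Factored: E -> c E', E' -> if | ( x


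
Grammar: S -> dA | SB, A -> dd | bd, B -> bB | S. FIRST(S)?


Per alternative of S: FIRST(dA) = {d}; FIRST(SB) = {d}
FIRST(S) = {d}


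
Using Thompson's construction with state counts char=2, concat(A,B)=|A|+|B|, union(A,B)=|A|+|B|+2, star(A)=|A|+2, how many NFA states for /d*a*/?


Syntax tree has 2 char leaf(s), 0 union(s), 2 star(s)
chars contribute 2×2 = 4; each union adds +2; each star adds +2
Total: 4 + 0 + 4 = 8 states


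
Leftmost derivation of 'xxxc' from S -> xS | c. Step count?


Derivation: S => xS => xxS => xxxS => xxxc
Steps: 4


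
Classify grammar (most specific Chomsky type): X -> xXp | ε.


Single nonterminal LHS, but x^n p^n is not regular
Classification: Type 2 (Context-Free)


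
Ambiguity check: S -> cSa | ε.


balanced c^n…a^n: each string has a unique parse
Unambiguous


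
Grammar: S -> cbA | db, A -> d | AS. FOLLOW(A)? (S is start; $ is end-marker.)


$ ∈ FOLLOW(S). For each A -> αBβ: add FIRST(β)\{ε} to FOLLOW(B); if β nullable, add FOLLOW(A).
FOLLOW(A) = {$, c, d}


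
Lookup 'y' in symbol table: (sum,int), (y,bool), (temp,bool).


Lookup 'y' → type bool


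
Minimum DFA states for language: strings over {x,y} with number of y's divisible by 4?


Track (count of y) mod 4: states 0..3, accept at 0
Minimal DFA: 4 states


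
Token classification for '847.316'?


Pattern: digits with a decimal point
Type: FLOAT_LITERAL


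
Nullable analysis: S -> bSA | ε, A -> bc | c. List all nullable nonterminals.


A nonterminal is nullable iff some alternative derives ε (directly, or every symbol in it is nullable)
Nullable: {S}


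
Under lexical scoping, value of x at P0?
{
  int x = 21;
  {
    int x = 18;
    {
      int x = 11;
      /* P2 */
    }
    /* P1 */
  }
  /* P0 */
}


x declared in the same block as P0
x = 21


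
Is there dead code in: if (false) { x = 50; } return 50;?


condition is constant false, so the whole block is unreachable
Dead: 'if (false) { x = 50; }'


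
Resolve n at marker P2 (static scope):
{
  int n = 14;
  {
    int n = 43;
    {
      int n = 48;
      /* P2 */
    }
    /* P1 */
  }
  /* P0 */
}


n declared in the same block as P2
n = 48


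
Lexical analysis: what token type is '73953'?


Pattern: digits only
Type: INTEGER_LITERAL


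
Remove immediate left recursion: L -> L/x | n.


Left-recursive alternatives: L/x; non-recursive: n
Introduce L': L -> nL', L' -> /xL' | ε


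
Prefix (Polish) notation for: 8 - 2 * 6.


'*' binds tighter: tree is (- 8 (* 2 6))
Prefix: - 8 * 2 6


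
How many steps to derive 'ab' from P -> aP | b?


Derivation: P => aP => ab
Steps: 2


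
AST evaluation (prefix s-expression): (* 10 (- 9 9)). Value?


Evaluate inner: (- 9 9) = 0
Evaluate root: (* 10 0) = 0
Result: 0


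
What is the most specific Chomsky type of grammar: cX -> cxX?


LHS has context (more than one symbol) and |LHS| ≤ |RHS|
Classification: Type 1 (Context-Sensitive)


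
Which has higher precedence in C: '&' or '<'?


'<' is relational (level 7); '&' is bitwise AND (level 5)
Higher level binds tighter
'<' has higher precedence than '&'


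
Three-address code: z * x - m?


Break into single-operator statements:
t1 = z * x
t2 = t1 - m


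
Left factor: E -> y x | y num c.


Common prefix: 'y'
Factored: E -> y E', E' -> x | num c


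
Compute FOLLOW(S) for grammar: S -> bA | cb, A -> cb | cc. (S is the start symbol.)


$ ∈ FOLLOW(S). For each A -> αBβ: add FIRST(β)\{ε} to FOLLOW(B); if β nullable, add FOLLOW(A).
FOLLOW(S) = {$}


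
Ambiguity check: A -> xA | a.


right-linear, alternatives start with distinct terminals 'x' vs 'a': unique leftmost derivation
Unambiguous


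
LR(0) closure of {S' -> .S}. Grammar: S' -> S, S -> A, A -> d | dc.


Start: S' -> .S
For each item with dot before a nonterminal B, add B -> .γ for every B-production
Closure: [S' -> .S, S -> .A, A -> .d, A -> .dc]


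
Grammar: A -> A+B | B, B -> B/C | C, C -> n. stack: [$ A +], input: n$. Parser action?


no handle ('A+' is not any RHS); shift 'n'
Action: shift


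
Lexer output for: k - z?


Scan left to right, longest-match per lexeme
Tokens: ID(k), OP(-), ID(z)


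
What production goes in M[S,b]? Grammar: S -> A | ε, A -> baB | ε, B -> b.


For [S, b]: 'b' ∈ FIRST(A)
Entry: S -> A


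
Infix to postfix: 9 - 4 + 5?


Left to right (same or higher precedence on left)
Postfix: 9 4 - 5 +


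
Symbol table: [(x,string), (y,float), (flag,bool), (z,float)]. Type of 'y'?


Lookup 'y' → type float


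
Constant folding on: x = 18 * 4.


18 * 4 = 72 at compile time
Optimized: x = 72


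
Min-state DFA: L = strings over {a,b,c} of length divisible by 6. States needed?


Track length mod 6: states 0..5, accept at 0
Minimal DFA: 6 states


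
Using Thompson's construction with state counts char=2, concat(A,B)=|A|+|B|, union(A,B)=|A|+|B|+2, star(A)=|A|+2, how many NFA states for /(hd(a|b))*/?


Syntax tree has 4 char leaf(s), 1 union(s), 1 star(s)
chars contribute 4×2 = 8; each union adds +2; each star adds +2
Total: 8 + 2 + 2 = 12 states


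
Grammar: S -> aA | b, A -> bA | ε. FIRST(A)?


Per alternative of A: FIRST(bA) = {b}; FIRST(ε) = {ε}
FIRST(A) = {b, ε}


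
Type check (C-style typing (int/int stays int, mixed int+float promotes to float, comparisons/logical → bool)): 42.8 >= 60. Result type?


Operand types: float >= int
Rule: comparison yields bool
Result type: bool


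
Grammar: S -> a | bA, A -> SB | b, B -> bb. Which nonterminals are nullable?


A nonterminal is nullable iff some alternative derives ε (directly, or every symbol in it is nullable)
Nullable: {}


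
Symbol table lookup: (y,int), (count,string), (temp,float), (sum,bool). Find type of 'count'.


Lookup 'count' → type string


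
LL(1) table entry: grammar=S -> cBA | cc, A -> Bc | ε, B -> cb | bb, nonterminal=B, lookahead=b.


For [B, b]: 'b' ∈ FIRST(bb)
Entry: B -> bb


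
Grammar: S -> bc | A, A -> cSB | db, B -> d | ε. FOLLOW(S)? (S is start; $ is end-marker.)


$ ∈ FOLLOW(S). For each A -> αBβ: add FIRST(β)\{ε} to FOLLOW(B); if β nullable, add FOLLOW(A).
FOLLOW(S) = {$, d}


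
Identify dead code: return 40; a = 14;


statement follows a return and is unreachable
Dead: 'a = 14'


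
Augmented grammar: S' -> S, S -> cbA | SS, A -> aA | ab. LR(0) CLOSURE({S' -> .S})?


Start: S' -> .S
For each item with dot before a nonterminal B, add B -> .γ for every B-production
Closure: [S' -> .S, S -> .cbA, S -> .SS]


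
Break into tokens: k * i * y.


Scan left to right, longest-match per lexeme
Tokens: ID(k), OP(*), ID(i), OP(*), ID(y)


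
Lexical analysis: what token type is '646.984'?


Pattern: digits with a decimal point
Type: FLOAT_LITERAL


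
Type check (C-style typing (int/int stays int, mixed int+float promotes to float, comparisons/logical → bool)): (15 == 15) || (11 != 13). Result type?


Operand types: bool || bool
Rule: logical operators take bool operands and yield bool
Result type: bool


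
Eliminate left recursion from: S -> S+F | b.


Left-recursive alternatives: S+F; non-recursive: b
Introduce S': S -> bS', S' -> +FS' | ε


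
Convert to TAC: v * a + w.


Break into single-operator statements:
t1 = v * a
t2 = t1 + w


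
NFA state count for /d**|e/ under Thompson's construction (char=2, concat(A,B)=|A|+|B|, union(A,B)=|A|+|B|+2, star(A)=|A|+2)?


Syntax tree has 2 char leaf(s), 1 union(s), 2 star(s)
chars contribute 2×2 = 4; each union adds +2; each star adds +2
Total: 4 + 2 + 4 = 10 states


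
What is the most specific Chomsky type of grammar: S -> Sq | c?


Left-linear: every RHS is a terminal or one nonterminal followed by a terminal
Classification: Type 3 (Regular)


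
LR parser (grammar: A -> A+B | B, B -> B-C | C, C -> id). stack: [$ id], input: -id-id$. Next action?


'id' on top is the handle for C -> id
Action: reduce (C -> id)


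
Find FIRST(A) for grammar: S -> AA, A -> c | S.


Per alternative of A: FIRST(c) = {c}; FIRST(S) = {c}
FIRST(A) = {c}


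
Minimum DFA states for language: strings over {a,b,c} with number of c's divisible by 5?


Track (count of c) mod 5: states 0..4, accept at 0
Minimal DFA: 5 states


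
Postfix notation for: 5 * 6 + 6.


Left to right (same or higher precedence on left)
Postfix: 5 6 * 6 +


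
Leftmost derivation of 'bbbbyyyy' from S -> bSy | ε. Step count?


Derivation: S => bSy => bbSyy => bbbSyyy => bbbbSyyyy => bbbbyyyy
Steps: 5


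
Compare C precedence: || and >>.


'>>' is shift (level 8); '||' is logical OR (level 1)
Higher level binds tighter
'>>' has higher precedence than '||'


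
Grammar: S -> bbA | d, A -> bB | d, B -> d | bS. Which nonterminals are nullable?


A nonterminal is nullable iff some alternative derives ε (directly, or every symbol in it is nullable)
Nullable: {}


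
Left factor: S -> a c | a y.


Common prefix: 'a'
Factored: S -> a S', S' -> c | y


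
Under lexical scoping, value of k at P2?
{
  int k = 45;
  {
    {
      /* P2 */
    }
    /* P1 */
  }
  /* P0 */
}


P2's block does not declare k; resolves to the enclosing declaration at depth 0
k = 45


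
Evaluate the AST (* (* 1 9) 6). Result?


Evaluate inner: (* 1 9) = 9
Evaluate root: (* 9 6) = 54
Result: 54


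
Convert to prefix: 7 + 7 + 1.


left-to-right (same/higher precedence on left): tree is (+ (+ 7 7) 1)
Prefix: + + 7 7 1


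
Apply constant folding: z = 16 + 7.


16 + 7 = 23 at compile time
Optimized: z = 23


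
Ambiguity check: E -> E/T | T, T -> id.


precedence layered via separate nonterminal T: deterministic
Unambiguous


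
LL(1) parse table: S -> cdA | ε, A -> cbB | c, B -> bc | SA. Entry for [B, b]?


For [B, b]: 'b' ∈ FIRST(bc)
Entry: B -> bc


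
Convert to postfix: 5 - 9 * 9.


* has higher precedence, evaluate 9*9 first
Postfix: 5 9 9 * -


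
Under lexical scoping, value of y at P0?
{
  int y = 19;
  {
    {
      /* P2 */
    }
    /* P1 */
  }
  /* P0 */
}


y declared in the same block as P0
y = 19


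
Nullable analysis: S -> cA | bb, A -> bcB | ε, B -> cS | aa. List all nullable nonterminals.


A nonterminal is nullable iff some alternative derives ε (directly, or every symbol in it is nullable)
Nullable: {A}


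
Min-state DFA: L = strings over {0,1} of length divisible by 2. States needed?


Track length mod 2: states 0..1, accept at 0
Minimal DFA: 2 states


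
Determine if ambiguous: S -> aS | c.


right-linear, alternatives start with distinct terminals 'a' vs 'c': unique leftmost derivation
Unambiguous


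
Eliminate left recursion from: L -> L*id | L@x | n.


Left-recursive alternatives: L*id, L@x; non-recursive: n
Introduce L': L -> nL', L' -> *idL' | @xL' | ε


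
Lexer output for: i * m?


Scan left to right, longest-match per lexeme
Tokens: ID(i), OP(*), ID(m)


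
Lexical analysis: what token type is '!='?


Pattern: operator symbol
Type: OPERATOR


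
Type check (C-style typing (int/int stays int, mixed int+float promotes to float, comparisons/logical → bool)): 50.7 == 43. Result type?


Operand types: float == int
Rule: comparison yields bool
Result type: bool


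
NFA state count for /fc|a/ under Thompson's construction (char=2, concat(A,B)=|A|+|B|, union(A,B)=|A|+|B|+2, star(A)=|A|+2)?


Syntax tree has 3 char leaf(s), 1 union(s), 0 star(s)
chars contribute 3×2 = 6; each union adds +2; each star adds +2
Total: 6 + 2 + 0 = 8 states


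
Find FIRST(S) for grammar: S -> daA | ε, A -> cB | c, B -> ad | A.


Per alternative of S: FIRST(daA) = {d}; FIRST(ε) = {ε}
FIRST(S) = {d, ε}


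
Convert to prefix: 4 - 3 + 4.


left-to-right (same/higher precedence on left): tree is (+ (- 4 3) 4)
Prefix: + - 4 3 4


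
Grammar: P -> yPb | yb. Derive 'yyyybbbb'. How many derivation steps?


Derivation: P => yPb => yyPbb => yyyPbbb => yyyybbbb
Steps: 4


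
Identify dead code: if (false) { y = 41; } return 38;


condition is constant false, so the whole block is unreachable
Dead: 'if (false) { y = 41; }'


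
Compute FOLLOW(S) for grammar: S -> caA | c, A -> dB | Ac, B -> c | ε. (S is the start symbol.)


$ ∈ FOLLOW(S). For each A -> αBβ: add FIRST(β)\{ε} to FOLLOW(B); if β nullable, add FOLLOW(A).
FOLLOW(S) = {$}


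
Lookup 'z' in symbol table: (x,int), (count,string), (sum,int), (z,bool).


Lookup 'z' → type bool


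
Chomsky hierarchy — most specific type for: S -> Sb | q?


Left-linear: every RHS is a terminal or one nonterminal followed by a terminal
Classification: Type 3 (Regular)


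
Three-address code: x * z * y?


Break into single-operator statements:
t1 = x * z
t2 = t1 * y


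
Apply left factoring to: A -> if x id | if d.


Common prefix: 'if'
Factored: A -> if A', A' -> x id | d


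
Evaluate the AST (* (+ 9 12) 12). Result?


Evaluate inner: (+ 9 12) = 21
Evaluate root: (* 21 12) = 252
Result: 252


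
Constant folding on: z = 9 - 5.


9 - 5 = 4 at compile time
Optimized: z = 4


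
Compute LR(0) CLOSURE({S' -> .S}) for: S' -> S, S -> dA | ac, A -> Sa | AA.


Start: S' -> .S
For each item with dot before a nonterminal B, add B -> .γ for every B-production
Closure: [S' -> .S, S -> .dA, S -> .ac]


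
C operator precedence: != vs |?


'!=' is equality (level 6); '|' is bitwise OR (level 3)
Higher level binds tighter
'!=' has higher precedence than '|'


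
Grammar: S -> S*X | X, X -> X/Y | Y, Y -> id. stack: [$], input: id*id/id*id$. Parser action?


no handle on stack; shift 'id'
Action: shift


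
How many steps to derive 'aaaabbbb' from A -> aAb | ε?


Derivation: A => aAb => aaAbb => aaaAbbb => aaaaAbbbb => aaaabbbb
Steps: 5


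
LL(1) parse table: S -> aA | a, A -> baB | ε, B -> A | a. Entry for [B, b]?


For [B, b]: 'b' ∈ FIRST(A)
Entry: B -> A


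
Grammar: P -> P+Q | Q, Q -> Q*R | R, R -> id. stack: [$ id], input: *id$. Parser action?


'id' on top is the handle for R -> id
Action: reduce (R -> id)


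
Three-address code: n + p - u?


Break into single-operator statements:
t1 = n + p
t2 = t1 - u


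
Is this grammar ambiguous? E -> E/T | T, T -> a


precedence layered via separate nonterminal T: deterministic
Unambiguous


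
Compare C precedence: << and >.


'<<' is shift (level 8); '>' is relational (level 7)
Higher level binds tighter
'<<' has higher precedence than '>'


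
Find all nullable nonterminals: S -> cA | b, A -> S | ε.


A nonterminal is nullable iff some alternative derives ε (directly, or every symbol in it is nullable)
Nullable: {A}


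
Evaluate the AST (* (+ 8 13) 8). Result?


Evaluate inner: (+ 8 13) = 21
Evaluate root: (* 21 8) = 168
Result: 168


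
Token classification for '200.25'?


Pattern: digits with a decimal point
Type: FLOAT_LITERAL


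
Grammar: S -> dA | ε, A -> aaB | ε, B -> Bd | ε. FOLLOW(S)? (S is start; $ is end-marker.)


$ ∈ FOLLOW(S). For each A -> αBβ: add FIRST(β)\{ε} to FOLLOW(B); if β nullable, add FOLLOW(A).
FOLLOW(S) = {$}


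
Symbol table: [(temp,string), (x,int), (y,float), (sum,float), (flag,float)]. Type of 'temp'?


Lookup 'temp' → type string


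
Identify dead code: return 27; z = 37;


statement follows a return and is unreachable
Dead: 'z = 37'


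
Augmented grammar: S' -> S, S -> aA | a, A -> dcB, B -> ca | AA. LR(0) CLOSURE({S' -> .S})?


Start: S' -> .S
For each item with dot before a nonterminal B, add B -> .γ for every B-production
Closure: [S' -> .S, S -> .aA, S -> .a]


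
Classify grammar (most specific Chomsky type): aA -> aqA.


LHS has context (more than one symbol) and |LHS| ≤ |RHS|
Classification: Type 1 (Context-Sensitive)


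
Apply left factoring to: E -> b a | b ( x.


Common prefix: 'b'
Factored: E -> b E', E' -> a | ( x


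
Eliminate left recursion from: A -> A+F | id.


Left-recursive alternatives: A+F; non-recursive: id
Introduce A': A -> idA', A' -> +FA' | ε


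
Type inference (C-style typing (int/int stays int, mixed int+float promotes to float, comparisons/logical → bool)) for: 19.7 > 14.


Operand types: float > int
Rule: comparison yields bool
Result type: bool


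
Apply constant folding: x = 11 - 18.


11 - 18 = -7 at compile time
Optimized: x = -7


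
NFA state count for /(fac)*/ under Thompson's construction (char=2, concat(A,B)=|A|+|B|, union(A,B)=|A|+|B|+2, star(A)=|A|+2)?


Syntax tree has 3 char leaf(s), 0 union(s), 1 star(s)
chars contribute 3×2 = 6; each union adds +2; each star adds +2
Total: 6 + 0 + 2 = 8 states


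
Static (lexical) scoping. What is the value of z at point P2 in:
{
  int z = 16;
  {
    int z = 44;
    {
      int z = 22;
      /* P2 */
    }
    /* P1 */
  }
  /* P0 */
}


z declared in the same block as P2
z = 22


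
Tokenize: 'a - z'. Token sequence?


Scan left to right, longest-match per lexeme
Tokens: ID(a), OP(-), ID(z)


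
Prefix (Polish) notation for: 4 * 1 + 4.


left-to-right (same/higher precedence on left): tree is (+ (* 4 1) 4)
Prefix: + * 4 1 4


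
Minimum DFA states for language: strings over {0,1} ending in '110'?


Track the longest suffix of input matching a prefix of '110': 4 classes (prefixes of length 0..3)
Minimal DFA: 4 states


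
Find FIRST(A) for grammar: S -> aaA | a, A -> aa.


Per alternative of A: FIRST(aa) = {a}
FIRST(A) = {a}


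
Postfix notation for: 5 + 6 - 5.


Left to right (same or higher precedence on left)
Postfix: 5 6 + 5 -


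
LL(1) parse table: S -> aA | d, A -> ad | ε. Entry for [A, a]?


For [A, a]: 'a' ∈ FIRST(ad)
Entry: A -> ad
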